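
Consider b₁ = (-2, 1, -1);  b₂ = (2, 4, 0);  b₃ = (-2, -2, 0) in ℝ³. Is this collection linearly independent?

linearly independent

Row-reduce the matrix whose columns are b₁, b₂, b₃.
The reduction yields 3 nonzero rows, so the rank is 3.
Since rank = 3 (the number of vectors), the set is linearly independent.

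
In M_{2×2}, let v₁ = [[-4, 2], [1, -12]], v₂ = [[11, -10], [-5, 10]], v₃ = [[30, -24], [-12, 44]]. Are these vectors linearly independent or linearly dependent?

Write each element as a coordinate vector in ℝ⁴ using {E₁₁, E₁₂, E₂₁, E₂₂}.
Row-reduce the matrix whose columns are v₁, v₂, v₃.
The reduction yields 2 nonzero rows, so the rank is 2.
Since rank 2 < 3, the set is linearly dependent.

linearly dependent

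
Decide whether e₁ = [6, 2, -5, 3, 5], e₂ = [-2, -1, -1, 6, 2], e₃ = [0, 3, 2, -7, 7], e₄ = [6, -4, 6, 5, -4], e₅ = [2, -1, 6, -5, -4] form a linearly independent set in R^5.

linearly independent

The matrix [e₁|e₂|e₃|e₄|e₅] has determinant -1348.
A nonzero determinant means the columns are linearly independent.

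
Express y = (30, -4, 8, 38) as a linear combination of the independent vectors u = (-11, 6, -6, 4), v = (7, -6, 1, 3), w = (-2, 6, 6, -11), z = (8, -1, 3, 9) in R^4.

Write y = a₁u + … + a₄z and equate components.
Back-substitution yields (a₁, …, a₄) = (-2, -4, -2, 4).

y = -2u - 4v - 2w + 4z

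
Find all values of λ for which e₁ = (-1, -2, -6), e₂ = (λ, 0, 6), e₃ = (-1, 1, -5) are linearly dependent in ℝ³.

λ = 9/8

The set is linearly dependent precisely when det[e₁; e₂; e₃] = 0.
Expanding, det = 18 - 16*λ.
This vanishes exactly when λ = 9/8.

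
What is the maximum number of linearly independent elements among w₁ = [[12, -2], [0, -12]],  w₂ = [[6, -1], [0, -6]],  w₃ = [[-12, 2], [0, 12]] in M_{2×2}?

1

Pass to coordinate vectors with respect to the basis {E₁₁, E₁₂, E₂₁, E₂₂}.
Form the matrix with w₁, w₂, w₃ as columns and reduce.
Reduction leaves 1 leading entry, giving rank 1.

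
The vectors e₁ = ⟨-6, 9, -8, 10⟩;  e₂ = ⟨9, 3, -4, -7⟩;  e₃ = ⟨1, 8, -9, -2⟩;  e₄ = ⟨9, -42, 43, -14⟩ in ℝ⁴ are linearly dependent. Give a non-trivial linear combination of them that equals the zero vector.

2e₁ + 3e₃ + e₄ = 0

Set up α₁e₁ + … + α₄e₄ = 0 and solve the homogeneous system.
The free variable yields coefficients (2, 0, 3, 1) (any nonzero multiple also works).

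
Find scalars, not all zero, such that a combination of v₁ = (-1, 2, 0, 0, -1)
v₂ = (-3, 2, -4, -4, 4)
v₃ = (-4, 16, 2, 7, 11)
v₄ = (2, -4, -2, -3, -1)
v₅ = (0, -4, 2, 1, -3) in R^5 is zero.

2v₁ + v₃ + 3v₄ + 2v₅ = 0

Row-reduce the matrix with v₁, v₂, v₃, v₄, v₅ as columns; the null space gives the coefficients.
One solution (up to scaling) is (2, 0, 1, 3, 2).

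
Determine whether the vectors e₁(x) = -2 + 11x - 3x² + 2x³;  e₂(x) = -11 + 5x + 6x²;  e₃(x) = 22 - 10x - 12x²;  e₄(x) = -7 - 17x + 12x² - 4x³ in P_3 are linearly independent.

linearly dependent

Take coordinates with respect to the standard basis {1, x, …, x³}.
The matrix [e₁|e₂|e₃|e₄] has determinant 0.
A zero determinant means the columns are linearly dependent.
Indeed 2e₂ + e₃ = 0.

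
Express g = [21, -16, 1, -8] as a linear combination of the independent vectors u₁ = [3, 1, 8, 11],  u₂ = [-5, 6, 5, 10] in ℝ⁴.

Solve the system with u₁, u₂ as columns and g as the right-hand side.
Row-reducing the augmented matrix gives the unique coefficients (a₁, a₂) = (2, -3).

g = 2u₁ - 3u₂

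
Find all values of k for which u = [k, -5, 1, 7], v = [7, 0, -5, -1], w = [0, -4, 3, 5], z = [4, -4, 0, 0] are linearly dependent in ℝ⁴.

k = 43/11

The set is linearly dependent precisely when det[u; v; w; z] = 0.
Cofactor expansion gives det = 88*k - 344.
Solving 88*k - 344 = 0 yields k = 43/11.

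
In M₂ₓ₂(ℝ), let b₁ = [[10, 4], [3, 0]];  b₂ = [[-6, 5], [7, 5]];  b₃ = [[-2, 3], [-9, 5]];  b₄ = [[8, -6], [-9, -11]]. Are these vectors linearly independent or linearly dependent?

linearly independent

Write each element as a coordinate vector in ℝ⁴ using {E₁₁, E₁₂, E₂₁, E₂₂}.
Place the vectors as rows of a 4×4 matrix and reduce to echelon form.
The reduction yields 4 nonzero rows, so the rank is 4.
Since rank = 4 (the number of vectors), the set is linearly independent.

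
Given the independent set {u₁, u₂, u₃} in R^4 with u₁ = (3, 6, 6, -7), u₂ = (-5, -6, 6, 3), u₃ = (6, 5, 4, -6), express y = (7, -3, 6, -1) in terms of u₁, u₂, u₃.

Solve the system with u₁, u₂, u₃ as columns and y as the right-hand side.
Row-reducing the augmented matrix gives the unique coefficients (a₁, a₂, a₃) = (-2, 1, 3).

y = -2u₁ + u₂ + 3u₃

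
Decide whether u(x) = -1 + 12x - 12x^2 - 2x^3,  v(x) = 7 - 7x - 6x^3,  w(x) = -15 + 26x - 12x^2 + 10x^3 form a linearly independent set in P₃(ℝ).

Take coordinates with respect to the standard basis {1, x, …, x^3}.
Row-reduce the matrix whose columns are u, v, w.
The reduction yields 2 nonzero rows, so the rank is 2.
Since rank 2 < 3, the set is linearly dependent.
Indeed u - 2v - w = 0.

linearly dependent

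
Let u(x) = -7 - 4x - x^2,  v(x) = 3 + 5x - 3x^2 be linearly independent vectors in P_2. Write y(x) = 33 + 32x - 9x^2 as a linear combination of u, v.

y = -3u + 4v

Work in coordinates with respect to the standard basis {1, x, x^2}.
Since u, v are independent, the coefficients expressing y are uniquely determined by a linear system.
Back-substitution yields (α₁, α₂) = (-3, 4).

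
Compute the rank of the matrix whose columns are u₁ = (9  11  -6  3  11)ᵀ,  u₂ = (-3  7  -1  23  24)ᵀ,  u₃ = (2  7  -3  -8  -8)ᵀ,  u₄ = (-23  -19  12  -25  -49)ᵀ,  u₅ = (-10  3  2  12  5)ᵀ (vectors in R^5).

3

Put the 5×5 matrix [u₁|u₂|u₃|u₄|u₅] into echelon form.
There are 3 pivot columns, so rank = 3.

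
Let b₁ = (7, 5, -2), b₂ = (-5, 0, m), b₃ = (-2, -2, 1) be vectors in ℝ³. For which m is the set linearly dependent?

The set is linearly dependent precisely when det[b₁; b₂; b₃] = 0.
Cofactor expansion gives det = 4*m + 5.
Solving 4*m + 5 = 0 yields m = -5/4.

m = -5/4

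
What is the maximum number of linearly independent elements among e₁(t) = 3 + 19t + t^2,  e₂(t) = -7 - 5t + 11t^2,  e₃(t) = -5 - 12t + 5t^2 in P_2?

Pass to coordinate vectors with respect to the basis {1, t, t^2}.
Form the matrix with e₁, e₂, e₃ as columns and reduce.
There are 2 pivot columns, so rank = 2.

2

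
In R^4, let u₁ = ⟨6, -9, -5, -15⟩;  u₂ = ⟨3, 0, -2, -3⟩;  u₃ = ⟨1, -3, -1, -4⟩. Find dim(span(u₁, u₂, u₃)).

dim = 2

Apply Gaussian elimination to the matrix whose rows are u₁, u₂, u₃.
Exactly 2 pivots survive; hence the rank is 2.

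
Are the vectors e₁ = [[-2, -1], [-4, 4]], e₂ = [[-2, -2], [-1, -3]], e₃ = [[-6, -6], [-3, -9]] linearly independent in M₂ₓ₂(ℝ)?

linearly dependent

Take coordinates with respect to the standard basis {E₁₁, E₁₂, E₂₁, E₂₂}.
One vector is a scalar multiple of another, so the set is dependent.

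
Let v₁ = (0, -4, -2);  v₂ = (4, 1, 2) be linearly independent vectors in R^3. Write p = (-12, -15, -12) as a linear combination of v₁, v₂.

p = 3v₁ - 3v₂

Set up the augmented matrix [v₁ | v₂ | p] and row-reduce.
Back-substitution yields (α₁, α₂) = (3, -3).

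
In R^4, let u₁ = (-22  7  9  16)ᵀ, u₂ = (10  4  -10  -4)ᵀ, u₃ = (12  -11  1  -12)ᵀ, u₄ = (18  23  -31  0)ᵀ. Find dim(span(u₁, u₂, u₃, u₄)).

2

Apply Gaussian elimination to the matrix whose rows are u₁, u₂, u₃, u₄.
The echelon form has 2 nonzero rows, so the rank is 2.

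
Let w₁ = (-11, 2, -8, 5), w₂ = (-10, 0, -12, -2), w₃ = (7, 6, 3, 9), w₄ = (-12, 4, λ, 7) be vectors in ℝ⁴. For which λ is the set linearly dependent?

Place the vectors as rows of a 4×4 matrix; dependence ⇔ determinant zero.
Cofactor expansion gives det = 280*λ + 3220.
Solving 280*λ + 3220 = 0 yields λ = -23/2.

λ = -23/2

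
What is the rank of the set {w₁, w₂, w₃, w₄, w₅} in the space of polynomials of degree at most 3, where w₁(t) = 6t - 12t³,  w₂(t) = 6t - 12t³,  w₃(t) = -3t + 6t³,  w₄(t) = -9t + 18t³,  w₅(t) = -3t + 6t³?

Pass to coordinate vectors with respect to the basis {1, t, …, t³}.
Put the 4×5 matrix [w₁|w₂|w₃|w₄|w₅] into echelon form.
Exactly 1 pivot survives; hence the rank is 1.
(With 5 elements in a 4-dimensional space the rank is at most 4.)

1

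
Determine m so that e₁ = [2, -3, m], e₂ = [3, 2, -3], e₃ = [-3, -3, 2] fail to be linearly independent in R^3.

m = -19/3

Dependence holds iff the 3×3 matrix [e₁ e₂ e₃] is singular.
Cofactor expansion gives det = -3*m - 19.
Solving -3*m - 19 = 0 yields m = -19/3.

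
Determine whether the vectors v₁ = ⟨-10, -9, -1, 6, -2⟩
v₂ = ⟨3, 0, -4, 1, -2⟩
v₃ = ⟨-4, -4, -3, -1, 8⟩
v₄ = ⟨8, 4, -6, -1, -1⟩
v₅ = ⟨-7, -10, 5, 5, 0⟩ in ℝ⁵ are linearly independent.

linearly independent

Place the vectors as rows of a 5×5 matrix and reduce to echelon form.
The reduction yields 5 nonzero rows, so the rank is 5.
Since rank = 5 (the number of vectors), the set is linearly independent.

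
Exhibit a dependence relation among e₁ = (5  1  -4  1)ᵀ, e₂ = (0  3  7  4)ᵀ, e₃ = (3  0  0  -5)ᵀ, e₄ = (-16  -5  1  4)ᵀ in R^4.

Solve the homogeneous system with e₁, e₂, e₃, e₄ as columns by row-reducing the coefficient matrix.
One solution (up to scaling) is (2, 1, 2, 1).

2e₁ + e₂ + 2e₃ + e₄ = 0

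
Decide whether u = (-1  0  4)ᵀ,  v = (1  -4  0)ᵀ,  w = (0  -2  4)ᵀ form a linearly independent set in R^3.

Place the vectors as rows of a 3×3 matrix and reduce to echelon form.
The reduction yields 3 nonzero rows, so the rank is 3.
Since rank = 3 (the number of vectors), the set is linearly independent.

linearly independent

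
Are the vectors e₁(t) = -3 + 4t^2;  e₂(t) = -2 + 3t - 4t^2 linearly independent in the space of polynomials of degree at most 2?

linearly independent

Take coordinates with respect to the standard basis {1, t, t^2}.
Place the vectors as rows of a 2×3 matrix and reduce to echelon form.
The reduction yields 2 nonzero rows, so the rank is 2.
Since rank = 2 (the number of vectors), the set is linearly independent.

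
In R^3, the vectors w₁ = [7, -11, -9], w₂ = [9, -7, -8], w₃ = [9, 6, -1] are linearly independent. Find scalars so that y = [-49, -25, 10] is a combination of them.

Set up the augmented matrix [w₁ | w₂ | w₃ | y] and row-reduce.
Back-substitution yields (a₁, a₂, a₃) = (2, -3, -4).

y = 2w₁ - 3w₂ - 4w₃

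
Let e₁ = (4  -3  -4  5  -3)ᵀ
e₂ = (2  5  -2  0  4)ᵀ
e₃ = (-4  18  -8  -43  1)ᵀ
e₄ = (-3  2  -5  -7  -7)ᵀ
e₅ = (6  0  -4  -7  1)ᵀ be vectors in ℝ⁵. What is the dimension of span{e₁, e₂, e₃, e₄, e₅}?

4

Row-reduce the 5×5 matrix with these as rows.
There are 4 pivot columns, so rank = 4.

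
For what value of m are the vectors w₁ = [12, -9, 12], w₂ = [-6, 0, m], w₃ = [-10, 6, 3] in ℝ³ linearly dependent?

m = 33

The set is linearly dependent precisely when det[w₁; w₂; w₃] = 0.
The determinant works out to 18*m - 594.
Solving 18*m - 594 = 0 yields m = 33.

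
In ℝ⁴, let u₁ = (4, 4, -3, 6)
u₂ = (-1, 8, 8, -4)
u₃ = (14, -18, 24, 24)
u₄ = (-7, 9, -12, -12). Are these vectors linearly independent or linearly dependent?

One vector is a scalar multiple of another, so the set is dependent.

linearly dependent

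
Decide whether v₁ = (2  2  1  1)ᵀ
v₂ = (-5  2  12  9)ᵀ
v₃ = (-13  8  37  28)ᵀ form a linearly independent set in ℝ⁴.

linearly dependent

Place the vectors as rows of a 3×4 matrix and reduce to echelon form.
The reduction yields 2 nonzero rows, so the rank is 2.
Since rank 2 < 3, the set is linearly dependent.
Indeed v₁ + 3v₂ - v₃ = 0.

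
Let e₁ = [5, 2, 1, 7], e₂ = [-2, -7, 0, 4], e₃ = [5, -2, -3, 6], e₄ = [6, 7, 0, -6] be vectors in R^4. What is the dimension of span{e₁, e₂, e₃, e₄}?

Put the 4×4 matrix [e₁|e₂|e₃|e₄] into echelon form.
Exactly 4 pivots survive; hence the rank is 4.

dim = 4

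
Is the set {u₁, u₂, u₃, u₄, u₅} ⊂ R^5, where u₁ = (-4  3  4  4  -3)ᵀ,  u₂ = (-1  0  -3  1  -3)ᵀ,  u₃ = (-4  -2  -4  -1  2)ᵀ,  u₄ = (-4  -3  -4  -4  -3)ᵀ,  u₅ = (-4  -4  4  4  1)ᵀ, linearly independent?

Form the 5×5 matrix with these as columns; its determinant is 5640.
A nonzero determinant means the columns are linearly independent.

linearly independent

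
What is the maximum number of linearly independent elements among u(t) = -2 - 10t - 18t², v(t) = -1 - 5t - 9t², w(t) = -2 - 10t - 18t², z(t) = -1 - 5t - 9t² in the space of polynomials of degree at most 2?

1

Use coordinates relative to {1, t, t²}.
Row-reduce the 4×3 matrix with these as rows.
Reduction leaves 1 leading entry, giving rank 1.
(With 4 elements in a 3-dimensional space the rank is at most 3.)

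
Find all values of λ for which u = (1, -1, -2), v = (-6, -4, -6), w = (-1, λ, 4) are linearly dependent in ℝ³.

The vectors are dependent exactly when the determinant of the matrix with rows u, v, w vanishes.
Cofactor expansion gives det = 18*λ - 38.
Setting this to zero gives λ = 19/9.

λ = 19/9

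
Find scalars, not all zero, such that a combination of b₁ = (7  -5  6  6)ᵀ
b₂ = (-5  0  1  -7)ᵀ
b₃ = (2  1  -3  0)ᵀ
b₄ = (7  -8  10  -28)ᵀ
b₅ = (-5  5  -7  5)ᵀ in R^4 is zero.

b₁ - b₂ - 2b₃ + b₄ + 3b₅ = 0

Solve the homogeneous system with b₁, b₂, b₃, b₄, b₅ as columns by row-reducing the coefficient matrix.
A generator of the null space is (1, -1, -2, 1, 3).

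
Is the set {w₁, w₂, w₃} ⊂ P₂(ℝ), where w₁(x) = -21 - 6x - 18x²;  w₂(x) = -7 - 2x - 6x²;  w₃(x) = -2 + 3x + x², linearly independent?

linearly dependent

Take coordinates with respect to the standard basis {1, x, x²}.
Form the 3×3 matrix with these as columns; its determinant is 0.
A zero determinant means the columns are linearly dependent.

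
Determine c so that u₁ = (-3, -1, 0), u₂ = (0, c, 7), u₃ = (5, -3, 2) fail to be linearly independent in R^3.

The set is linearly dependent precisely when det[u₁; u₂; u₃] = 0.
The determinant works out to -6*c - 98.
Setting this to zero gives c = -49/3.

c = -49/3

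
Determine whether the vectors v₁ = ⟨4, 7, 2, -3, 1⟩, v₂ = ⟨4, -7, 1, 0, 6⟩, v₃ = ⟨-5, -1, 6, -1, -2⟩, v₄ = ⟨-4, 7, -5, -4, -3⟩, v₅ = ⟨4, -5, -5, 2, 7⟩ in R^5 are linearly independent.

linearly independent

Place the vectors as rows of a 5×5 matrix and reduce to echelon form.
The reduction yields 5 nonzero rows, so the rank is 5.
Since rank = 5 (the number of vectors), the set is linearly independent.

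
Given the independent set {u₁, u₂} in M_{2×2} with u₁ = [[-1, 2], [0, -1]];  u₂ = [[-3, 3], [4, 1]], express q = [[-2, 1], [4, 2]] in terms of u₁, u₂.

Take coordinate vectors relative to {E₁₁, E₁₂, E₂₁, E₂₂}.
Write q = α₁u₁ + α₂u₂ and equate components.
The system has the unique solution (α₁, α₂) = (-1, 1).

q = -u₁ + u₂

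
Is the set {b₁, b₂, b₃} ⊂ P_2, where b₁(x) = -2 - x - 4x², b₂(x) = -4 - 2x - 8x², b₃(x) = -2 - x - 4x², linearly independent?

linearly dependent

Write each element as a coordinate vector in ℝ³ using {1, x, x²}.
Two of the vectors are equal, giving an immediate dependence.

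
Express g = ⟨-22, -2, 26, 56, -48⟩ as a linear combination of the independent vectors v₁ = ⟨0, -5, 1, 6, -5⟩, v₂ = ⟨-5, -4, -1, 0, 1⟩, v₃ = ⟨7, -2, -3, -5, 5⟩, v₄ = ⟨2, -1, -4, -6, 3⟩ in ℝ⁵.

Set up the augmented matrix [v₁ | v₂ | v₃ | v₄ | g] and row-reduce.
Back-substitution yields (c₁, …, c₄) = (4, -2, -4, -2).

g = 4v₁ - 2v₂ - 4v₃ - 2v₄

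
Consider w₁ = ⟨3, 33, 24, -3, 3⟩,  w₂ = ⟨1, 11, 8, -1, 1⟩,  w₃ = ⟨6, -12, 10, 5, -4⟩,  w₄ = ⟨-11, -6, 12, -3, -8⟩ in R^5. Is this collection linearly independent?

Place the vectors as rows of a 4×5 matrix and reduce to echelon form.
The reduction yields 3 nonzero rows, so the rank is 3.
Since rank 3 < 4, the set is linearly dependent.
Indeed w₁ - 3w₂ = 0.

linearly dependent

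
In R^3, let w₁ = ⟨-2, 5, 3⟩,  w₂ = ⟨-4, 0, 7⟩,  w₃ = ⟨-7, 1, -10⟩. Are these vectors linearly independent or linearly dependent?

Form the 3×3 matrix with these as columns; its determinant is -443.
A nonzero determinant means the columns are linearly independent.

linearly independent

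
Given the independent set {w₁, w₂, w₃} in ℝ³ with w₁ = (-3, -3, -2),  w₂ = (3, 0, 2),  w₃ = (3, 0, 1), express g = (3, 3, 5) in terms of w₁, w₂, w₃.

g = -w₁ + 3w₂ - 3w₃

Set up the augmented matrix [w₁ | w₂ | w₃ | g] and row-reduce.
The system has the unique solution (α₁, α₂, α₃) = (-1, 3, -3).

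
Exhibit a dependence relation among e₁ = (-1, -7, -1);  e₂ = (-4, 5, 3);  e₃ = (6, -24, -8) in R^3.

2e₁ - 2e₂ - e₃ = 0

Row-reduce the matrix with e₁, e₂, e₃ as columns; the null space gives the coefficients.
The free variable yields coefficients (2, -2, -1) (any nonzero multiple also works).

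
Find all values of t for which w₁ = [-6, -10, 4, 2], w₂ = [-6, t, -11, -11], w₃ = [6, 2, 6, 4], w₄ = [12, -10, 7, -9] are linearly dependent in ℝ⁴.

The vectors are dependent exactly when the determinant of the matrix with rows w₁, w₂, w₃, w₄ vanishes.
The determinant works out to 840*t + 2640.
Solving 840*t + 2640 = 0 yields t = -22/7.

t = -22/7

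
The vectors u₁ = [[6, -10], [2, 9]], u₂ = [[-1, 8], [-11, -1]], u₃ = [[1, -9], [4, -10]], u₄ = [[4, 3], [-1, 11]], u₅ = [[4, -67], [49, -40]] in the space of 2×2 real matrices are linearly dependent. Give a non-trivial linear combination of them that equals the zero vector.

u₁ - 3u₂ + 3u₃ - 2u₄ - u₅ = 0

Write each element as a vector in ℝ⁴ using {E₁₁, E₁₂, E₂₁, E₂₂}.
Solve the homogeneous system with u₁, u₂, u₃, u₄, u₅ as columns by row-reducing the coefficient matrix.
The free variable yields coefficients (1, -3, 3, -2, -1) (any nonzero multiple also works).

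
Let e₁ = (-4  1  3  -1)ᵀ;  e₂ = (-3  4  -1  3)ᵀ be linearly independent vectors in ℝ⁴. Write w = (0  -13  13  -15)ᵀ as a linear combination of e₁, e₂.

w = 3e₁ - 4e₂

Set up the augmented matrix [e₁ | e₂ | w] and row-reduce.
The system has the unique solution (a₁, a₂) = (3, -4).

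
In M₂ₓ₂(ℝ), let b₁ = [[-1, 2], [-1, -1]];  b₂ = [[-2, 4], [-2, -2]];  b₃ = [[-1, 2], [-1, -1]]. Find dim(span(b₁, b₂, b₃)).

Pass to coordinate vectors with respect to the basis {E₁₁, E₁₂, E₂₁, E₂₂}.
Put the 4×3 matrix [b₁|b₂|b₃] into echelon form.
There is 1 pivot column, so rank = 1.

dim = 1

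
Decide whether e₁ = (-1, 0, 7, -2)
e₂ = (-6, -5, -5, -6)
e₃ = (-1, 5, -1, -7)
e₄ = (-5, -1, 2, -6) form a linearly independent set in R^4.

Row-reduce the matrix whose columns are e₁, e₂, e₃, e₄.
The reduction yields 4 nonzero rows, so the rank is 4.
Since rank = 4 (the number of vectors), the set is linearly independent.

linearly independent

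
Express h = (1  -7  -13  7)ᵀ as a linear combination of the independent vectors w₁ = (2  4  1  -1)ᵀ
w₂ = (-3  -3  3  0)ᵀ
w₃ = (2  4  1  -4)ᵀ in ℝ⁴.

h = -3w₁ - 3w₂ - w₃

Solve the system with w₁, w₂, w₃ as columns and h as the right-hand side.
Back-substitution yields (a₁, a₂, a₃) = (-3, -3, -1).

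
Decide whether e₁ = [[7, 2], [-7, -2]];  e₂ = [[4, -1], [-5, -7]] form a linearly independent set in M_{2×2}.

Take coordinates with respect to the standard basis {E₁₁, E₁₂, E₂₁, E₂₂}.
Place the vectors as rows of a 2×4 matrix and reduce to echelon form.
The reduction yields 2 nonzero rows, so the rank is 2.
Since rank = 2 (the number of vectors), the set is linearly independent.

linearly independent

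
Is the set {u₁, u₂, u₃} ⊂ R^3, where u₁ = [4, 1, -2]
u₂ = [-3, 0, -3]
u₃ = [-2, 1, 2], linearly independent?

Place the vectors as rows of a 3×3 matrix and reduce to echelon form.
The reduction yields 3 nonzero rows, so the rank is 3.
Since rank = 3 (the number of vectors), the set is linearly independent.

linearly independent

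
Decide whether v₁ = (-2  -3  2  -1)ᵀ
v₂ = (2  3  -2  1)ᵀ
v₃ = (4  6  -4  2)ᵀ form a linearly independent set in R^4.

Place the vectors as rows of a 3×4 matrix and reduce to echelon form.
The reduction yields 1 nonzero row, so the rank is 1.
Since rank 1 < 3, the set is linearly dependent.

linearly dependent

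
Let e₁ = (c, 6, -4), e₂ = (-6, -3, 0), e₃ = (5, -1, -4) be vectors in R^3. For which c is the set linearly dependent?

Place the vectors as rows of a 3×3 matrix; dependence ⇔ determinant zero.
Expanding, det = 12*c - 228.
Setting this to zero gives c = 19.

c = 19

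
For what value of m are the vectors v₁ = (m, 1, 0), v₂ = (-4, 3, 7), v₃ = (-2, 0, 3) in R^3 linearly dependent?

The set is linearly dependent precisely when det[v₁; v₂; v₃] = 0.
The determinant works out to 9*m - 2.
Solving 9*m - 2 = 0 yields m = 2/9.

m = 2/9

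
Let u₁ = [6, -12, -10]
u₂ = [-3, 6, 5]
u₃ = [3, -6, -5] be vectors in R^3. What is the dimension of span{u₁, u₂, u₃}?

1

Apply Gaussian elimination to the matrix whose rows are u₁, u₂, u₃.
There is 1 pivot column, so rank = 1.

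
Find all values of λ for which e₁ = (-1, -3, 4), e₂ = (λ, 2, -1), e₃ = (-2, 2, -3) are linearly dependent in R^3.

The set is linearly dependent precisely when det[e₁; e₂; e₃] = 0.
Expanding, det = 14 - λ.
This vanishes exactly when λ = 14.

λ = 14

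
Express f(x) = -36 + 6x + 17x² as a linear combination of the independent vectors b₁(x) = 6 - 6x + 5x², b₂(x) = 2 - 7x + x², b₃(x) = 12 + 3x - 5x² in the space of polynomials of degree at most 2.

Work in coordinates with respect to the standard basis {1, x, x²}.
Set up the augmented matrix [b₁ | b₂ | b₃ | f] and row-reduce.
Back-substitution yields (α₁, α₂, α₃) = (1, -3, -3).

f = b₁ - 3b₂ - 3b₃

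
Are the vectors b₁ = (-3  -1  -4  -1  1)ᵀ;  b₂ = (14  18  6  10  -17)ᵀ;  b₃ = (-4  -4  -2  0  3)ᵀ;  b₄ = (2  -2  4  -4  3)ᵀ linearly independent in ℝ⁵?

linearly dependent

Place the vectors as rows of a 4×5 matrix and reduce to echelon form.
The reduction yields 3 nonzero rows, so the rank is 3.
Since rank 3 < 4, the set is linearly dependent.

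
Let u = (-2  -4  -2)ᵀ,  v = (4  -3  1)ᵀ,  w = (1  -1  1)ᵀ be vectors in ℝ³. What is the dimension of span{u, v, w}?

3

Apply Gaussian elimination to the matrix whose rows are u, v, w.
The echelon form has 3 nonzero rows, so the rank is 3.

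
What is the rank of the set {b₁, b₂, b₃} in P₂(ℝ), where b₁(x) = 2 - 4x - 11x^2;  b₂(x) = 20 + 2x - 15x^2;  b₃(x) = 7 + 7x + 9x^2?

Represent each element by its coordinate vector in ℝ³.
Form the matrix with b₁, b₂, b₃ as columns and reduce.
Reduction leaves 2 leading entries, giving rank 2.

rank 2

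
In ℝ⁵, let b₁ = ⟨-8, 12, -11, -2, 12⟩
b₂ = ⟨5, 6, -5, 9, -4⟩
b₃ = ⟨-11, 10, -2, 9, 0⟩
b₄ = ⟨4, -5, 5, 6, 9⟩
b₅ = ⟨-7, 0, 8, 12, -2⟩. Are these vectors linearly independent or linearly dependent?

linearly independent

Place the vectors as rows of a 5×5 matrix and reduce to echelon form.
The reduction yields 5 nonzero rows, so the rank is 5.
Since rank = 5 (the number of vectors), the set is linearly independent.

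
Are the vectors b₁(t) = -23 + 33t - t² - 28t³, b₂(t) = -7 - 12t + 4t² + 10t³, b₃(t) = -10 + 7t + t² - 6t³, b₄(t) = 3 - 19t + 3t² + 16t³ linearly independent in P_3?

Take coordinates with respect to the standard basis {1, t, …, t³}.
Place the vectors as rows of a 4×4 matrix and reduce to echelon form.
The reduction yields 2 nonzero rows, so the rank is 2.
Since rank 2 < 4, the set is linearly dependent.

linearly dependent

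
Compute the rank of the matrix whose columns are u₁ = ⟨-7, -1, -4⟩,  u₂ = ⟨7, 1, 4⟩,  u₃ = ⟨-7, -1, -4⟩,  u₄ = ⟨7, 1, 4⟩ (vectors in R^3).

Form the matrix with u₁, u₂, u₃, u₄ as columns and reduce.
The echelon form has 1 nonzero row, so the rank is 1.
(With 4 elements in a 3-dimensional space the rank is at most 3.)

1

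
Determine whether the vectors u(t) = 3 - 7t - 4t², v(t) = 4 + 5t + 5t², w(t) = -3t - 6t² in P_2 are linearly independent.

Write each element as a coordinate vector in ℝ³ using {1, t, t²}.
The matrix [u|v|w] has determinant -165.
A nonzero determinant means the columns are linearly independent.

linearly independent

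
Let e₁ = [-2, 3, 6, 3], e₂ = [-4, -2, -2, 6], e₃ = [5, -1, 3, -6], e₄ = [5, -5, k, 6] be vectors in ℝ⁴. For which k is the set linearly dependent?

Place the vectors as rows of a 4×4 matrix; dependence ⇔ determinant zero.
Cofactor expansion gives det = 1176 - 24*k.
Solving 1176 - 24*k = 0 yields k = 49.

k = 49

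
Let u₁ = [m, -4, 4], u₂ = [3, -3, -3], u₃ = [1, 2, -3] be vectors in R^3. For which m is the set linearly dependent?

m = -4/5

Place the vectors as rows of a 3×3 matrix; dependence ⇔ determinant zero.
The determinant works out to 15*m + 12.
Solving 15*m + 12 = 0 yields m = -4/5.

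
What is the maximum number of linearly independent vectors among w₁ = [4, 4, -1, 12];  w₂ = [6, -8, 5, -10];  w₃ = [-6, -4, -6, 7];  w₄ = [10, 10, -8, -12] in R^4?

4

Row-reduce the 4×4 matrix with these as rows.
Reduction leaves 4 leading entries, giving rank 4.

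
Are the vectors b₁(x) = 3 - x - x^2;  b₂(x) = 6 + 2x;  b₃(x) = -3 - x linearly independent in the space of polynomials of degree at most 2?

Write each element as a coordinate vector in ℝ³ using {1, x, x^2}.
One vector is a scalar multiple of another, so the set is dependent.

linearly dependent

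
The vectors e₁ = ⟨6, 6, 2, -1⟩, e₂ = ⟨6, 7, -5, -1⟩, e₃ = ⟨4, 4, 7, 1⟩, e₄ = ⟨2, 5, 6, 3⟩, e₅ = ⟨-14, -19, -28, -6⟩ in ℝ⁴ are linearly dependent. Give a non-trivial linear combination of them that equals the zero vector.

Row-reduce the matrix with e₁, e₂, e₃, e₄, e₅ as columns; the null space gives the coefficients.
A generator of the null space is (2, -1, 1, 2, 1).

2e₁ - e₂ + e₃ + 2e₄ + e₅ = 0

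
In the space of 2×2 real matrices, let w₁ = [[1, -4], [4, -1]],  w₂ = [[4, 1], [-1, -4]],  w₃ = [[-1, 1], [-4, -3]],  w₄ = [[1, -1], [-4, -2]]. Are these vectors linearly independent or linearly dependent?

linearly independent

Write each element as a coordinate vector in ℝ⁴ using {E₁₁, E₁₂, E₂₁, E₂₂}.
Place the vectors as rows of a 4×4 matrix and reduce to echelon form.
The reduction yields 4 nonzero rows, so the rank is 4.
Since rank = 4 (the number of vectors), the set is linearly independent.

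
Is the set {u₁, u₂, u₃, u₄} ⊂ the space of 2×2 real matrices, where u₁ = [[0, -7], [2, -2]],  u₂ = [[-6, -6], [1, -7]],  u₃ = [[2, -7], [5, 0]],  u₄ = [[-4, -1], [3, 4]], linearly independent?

Take coordinates with respect to the standard basis {E₁₁, E₁₂, E₂₁, E₂₂}.
Place the vectors as rows of a 4×4 matrix and reduce to echelon form.
The reduction yields 4 nonzero rows, so the rank is 4.
Since rank = 4 (the number of vectors), the set is linearly independent.

linearly independent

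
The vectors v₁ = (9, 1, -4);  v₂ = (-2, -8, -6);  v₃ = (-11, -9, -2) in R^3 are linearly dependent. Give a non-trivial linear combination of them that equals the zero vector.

v₁ - v₂ + v₃ = 0

Set up α₁v₁ + … + α₃v₃ = 0 and solve the homogeneous system.
The free variable yields coefficients (1, -1, 1) (any nonzero multiple also works).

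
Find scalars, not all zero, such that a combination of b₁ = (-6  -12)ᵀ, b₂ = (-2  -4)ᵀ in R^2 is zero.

b₁ - 3b₂ = 0

Set up α₁b₁ + α₂b₂ = 0 and solve the homogeneous system.
The free variable yields coefficients (1, -3) (any nonzero multiple also works).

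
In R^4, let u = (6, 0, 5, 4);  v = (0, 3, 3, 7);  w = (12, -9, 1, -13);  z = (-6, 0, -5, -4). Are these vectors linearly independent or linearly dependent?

linearly dependent

The matrix [u|v|w|z] has determinant 0.
A zero determinant means the columns are linearly dependent.
Indeed 2u - 3v - w = 0.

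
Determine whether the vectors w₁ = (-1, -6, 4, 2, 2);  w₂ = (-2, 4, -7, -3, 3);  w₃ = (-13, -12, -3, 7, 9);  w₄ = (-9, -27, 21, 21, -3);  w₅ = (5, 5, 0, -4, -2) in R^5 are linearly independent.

The matrix [w₁|w₂|w₃|w₄|w₅] has determinant 0.
A zero determinant means the columns are linearly dependent.
Indeed 3w₁ + 9w₂ - 3w₃ + 2w₄ = 0.

linearly dependent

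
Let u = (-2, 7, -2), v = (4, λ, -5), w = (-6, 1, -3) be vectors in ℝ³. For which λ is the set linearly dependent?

λ = 46

The vectors are dependent exactly when the determinant of the matrix with rows u, v, w vanishes.
Expanding, det = 276 - 6*λ.
Solving 276 - 6*λ = 0 yields λ = 46.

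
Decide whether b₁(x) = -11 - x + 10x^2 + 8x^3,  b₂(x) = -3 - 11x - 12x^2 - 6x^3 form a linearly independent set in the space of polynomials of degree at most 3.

linearly independent

Take coordinates with respect to the standard basis {1, x, …, x^3}.
Row-reduce the matrix whose columns are b₁, b₂.
The reduction yields 2 nonzero rows, so the rank is 2.
Since rank = 2 (the number of vectors), the set is linearly independent.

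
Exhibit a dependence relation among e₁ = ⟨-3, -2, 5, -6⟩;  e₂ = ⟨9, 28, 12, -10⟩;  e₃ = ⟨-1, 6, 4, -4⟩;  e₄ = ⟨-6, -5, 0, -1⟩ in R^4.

e₂ - 3e₃ + 2e₄ = 0

Set up α₁e₁ + … + α₄e₄ = 0 and solve the homogeneous system.
The free variable yields coefficients (0, 1, -3, 2) (any nonzero multiple also works).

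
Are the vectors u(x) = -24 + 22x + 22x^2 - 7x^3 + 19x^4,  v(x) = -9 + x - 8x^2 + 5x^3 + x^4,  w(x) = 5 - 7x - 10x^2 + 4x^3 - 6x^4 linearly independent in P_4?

linearly dependent

Take coordinates with respect to the standard basis {1, x, …, x^4}.
Place the vectors as rows of a 3×5 matrix and reduce to echelon form.
The reduction yields 2 nonzero rows, so the rank is 2.
Since rank 2 < 3, the set is linearly dependent.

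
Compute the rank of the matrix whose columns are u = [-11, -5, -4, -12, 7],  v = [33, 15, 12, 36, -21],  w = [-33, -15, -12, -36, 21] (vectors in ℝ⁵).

Form the matrix with u, v, w as columns and reduce.
The echelon form has 1 nonzero row, so the rank is 1.

1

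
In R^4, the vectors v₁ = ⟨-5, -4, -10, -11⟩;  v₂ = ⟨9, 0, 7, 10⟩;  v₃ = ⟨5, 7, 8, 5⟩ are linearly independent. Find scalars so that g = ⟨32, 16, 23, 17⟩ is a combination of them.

Set up the augmented matrix [v₁ | v₂ | v₃ | g] and row-reduce.
Back-substitution yields (α₁, α₂, α₃) = (3, 3, 4).

g = 3v₁ + 3v₂ + 4v₃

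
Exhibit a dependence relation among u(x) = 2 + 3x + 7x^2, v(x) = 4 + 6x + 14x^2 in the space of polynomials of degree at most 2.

2u - v = 0

Take coordinates with respect to {1, x, x^2}.
Solve the homogeneous system with u, v as columns by row-reducing the coefficient matrix.
One solution (up to scaling) is (2, -1).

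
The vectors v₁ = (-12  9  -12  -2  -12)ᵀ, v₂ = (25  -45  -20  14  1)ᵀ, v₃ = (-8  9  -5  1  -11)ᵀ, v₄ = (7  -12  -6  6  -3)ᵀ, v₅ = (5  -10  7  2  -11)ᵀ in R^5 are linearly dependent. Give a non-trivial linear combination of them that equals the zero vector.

v₁ - v₂ - 2v₃ + 3v₄ = 0

Write the vectors as columns of a matrix and find a nonzero vector in its null space.
One solution (up to scaling) is (1, -1, -2, 3, 0).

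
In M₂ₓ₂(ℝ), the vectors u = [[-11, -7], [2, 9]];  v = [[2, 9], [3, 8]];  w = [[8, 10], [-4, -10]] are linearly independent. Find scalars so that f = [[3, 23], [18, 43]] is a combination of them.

f = -u + 4v - 2w

Work in coordinates with respect to the standard basis {E₁₁, E₁₂, E₂₁, E₂₂}.
Write f = c₁u + … + c₃w and equate components.
The system has the unique solution (c₁, c₂, c₃) = (-1, 4, -2).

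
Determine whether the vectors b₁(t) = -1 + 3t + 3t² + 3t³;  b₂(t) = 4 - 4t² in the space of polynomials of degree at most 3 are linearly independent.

Take coordinates with respect to the standard basis {1, t, …, t³}.
Row-reduce the matrix whose columns are b₁, b₂.
The reduction yields 2 nonzero rows, so the rank is 2.
Since rank = 2 (the number of vectors), the set is linearly independent.

linearly independent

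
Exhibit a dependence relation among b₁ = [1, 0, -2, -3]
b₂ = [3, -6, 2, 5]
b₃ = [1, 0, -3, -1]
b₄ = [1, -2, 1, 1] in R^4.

Set up α₁b₁ + … + α₄b₄ = 0 and solve the homogeneous system.
A generator of the null space is (1, 1, -1, -3).

b₁ + b₂ - b₃ - 3b₄ = 0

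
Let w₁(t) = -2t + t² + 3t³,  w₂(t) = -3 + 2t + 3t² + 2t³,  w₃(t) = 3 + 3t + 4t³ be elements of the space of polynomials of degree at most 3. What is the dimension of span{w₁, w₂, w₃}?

Use coordinates relative to {1, t, …, t³}.
Row-reduce the 3×4 matrix with these as rows.
The echelon form has 3 nonzero rows, so the rank is 3.

dim = 3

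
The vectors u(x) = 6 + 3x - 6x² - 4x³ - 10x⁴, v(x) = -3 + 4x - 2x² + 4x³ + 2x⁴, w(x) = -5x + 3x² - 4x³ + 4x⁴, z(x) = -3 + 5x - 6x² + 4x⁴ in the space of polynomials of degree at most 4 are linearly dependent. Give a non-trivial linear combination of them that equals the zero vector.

Take coordinates with respect to {1, x, …, x⁴}.
Set up α₁u + … + α₄z = 0 and solve the homogeneous system.
A generator of the null space is (1, 3, 2, -1).

u + 3v + 2w - z = 0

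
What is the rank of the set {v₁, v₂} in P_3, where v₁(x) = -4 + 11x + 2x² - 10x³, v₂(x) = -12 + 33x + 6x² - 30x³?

Represent each element by its coordinate vector in ℝ⁴.
Form the matrix with v₁, v₂ as columns and reduce.
Exactly 1 pivot survives; hence the rank is 1.

1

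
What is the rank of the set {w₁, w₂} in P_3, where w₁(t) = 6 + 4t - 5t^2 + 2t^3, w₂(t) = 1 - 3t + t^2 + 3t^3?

Represent each element by its coordinate vector in ℝ⁴.
Form the matrix with w₁, w₂ as columns and reduce.
There are 2 pivot columns, so rank = 2.

2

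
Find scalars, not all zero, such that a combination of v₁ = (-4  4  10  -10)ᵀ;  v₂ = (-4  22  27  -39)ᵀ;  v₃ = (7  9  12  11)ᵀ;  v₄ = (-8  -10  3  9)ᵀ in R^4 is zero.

3v₁ - v₂ - v₄ = 0

Set up α₁v₁ + … + α₄v₄ = 0 and solve the homogeneous system.
The free variable yields coefficients (3, -1, 0, -1) (any nonzero multiple also works).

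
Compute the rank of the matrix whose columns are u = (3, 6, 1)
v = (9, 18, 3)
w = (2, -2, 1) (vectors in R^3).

Apply Gaussian elimination to the matrix whose rows are u, v, w.
The echelon form has 2 nonzero rows, so the rank is 2.

rank 2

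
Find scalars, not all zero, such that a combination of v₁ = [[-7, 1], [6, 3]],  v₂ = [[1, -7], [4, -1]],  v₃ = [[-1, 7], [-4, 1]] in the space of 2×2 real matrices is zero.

v₂ + v₃ = 0

Write each element as a vector in ℝ⁴ using {E₁₁, E₁₂, E₂₁, E₂₂}.
Row-reduce the matrix with v₁, v₂, v₃ as columns; the null space gives the coefficients.
The free variable yields coefficients (0, 1, 1) (any nonzero multiple also works).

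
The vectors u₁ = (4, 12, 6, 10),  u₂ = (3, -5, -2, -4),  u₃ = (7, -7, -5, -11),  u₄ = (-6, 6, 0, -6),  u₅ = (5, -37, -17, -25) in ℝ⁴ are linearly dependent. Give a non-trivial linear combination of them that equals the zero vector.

Row-reduce the matrix with u₁, u₂, u₃, u₄, u₅ as columns; the null space gives the coefficients.
One solution (up to scaling) is (2, 0, -1, 1, 1).

2u₁ - u₃ + u₄ + u₅ = 0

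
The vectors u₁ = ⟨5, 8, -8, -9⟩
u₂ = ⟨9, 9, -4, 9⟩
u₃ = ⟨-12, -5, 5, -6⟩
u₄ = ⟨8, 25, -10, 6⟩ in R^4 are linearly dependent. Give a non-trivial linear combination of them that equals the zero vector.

u₁ + 3u₂ + 2u₃ - u₄ = 0

Set up α₁u₁ + … + α₄u₄ = 0 and solve the homogeneous system.
The free variable yields coefficients (1, 3, 2, -1) (any nonzero multiple also works).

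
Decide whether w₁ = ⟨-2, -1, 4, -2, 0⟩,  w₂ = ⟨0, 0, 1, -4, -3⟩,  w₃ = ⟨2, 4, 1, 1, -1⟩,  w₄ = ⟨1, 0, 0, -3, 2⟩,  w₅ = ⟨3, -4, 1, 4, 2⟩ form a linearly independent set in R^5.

The matrix [w₁|w₂|w₃|w₄|w₅] has determinant -1865.
A nonzero determinant means the columns are linearly independent.

linearly independent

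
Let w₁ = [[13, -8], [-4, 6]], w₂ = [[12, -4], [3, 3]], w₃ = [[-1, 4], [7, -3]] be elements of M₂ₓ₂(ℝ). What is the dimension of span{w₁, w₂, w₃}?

Represent each element by its coordinate vector in ℝ⁴.
Put the 4×3 matrix [w₁|w₂|w₃] into echelon form.
Reduction leaves 2 leading entries, giving rank 2.

2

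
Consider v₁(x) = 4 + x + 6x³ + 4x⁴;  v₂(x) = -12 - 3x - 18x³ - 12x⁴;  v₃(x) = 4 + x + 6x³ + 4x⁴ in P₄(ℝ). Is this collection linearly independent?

linearly dependent

Write each element as a coordinate vector in ℝ⁵ using {1, x, …, x⁴}.
One vector is a scalar multiple of another, so the set is dependent.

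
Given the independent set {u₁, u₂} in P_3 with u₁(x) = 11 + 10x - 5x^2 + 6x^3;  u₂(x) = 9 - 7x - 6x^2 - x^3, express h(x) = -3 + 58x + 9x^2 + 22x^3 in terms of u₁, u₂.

Identify each element with its coordinate vector in ℝ⁴ via {1, x, …, x^3}.
Solve the system with u₁, u₂ as columns and h as the right-hand side.
Row-reducing the augmented matrix gives the unique coefficients (α₁, α₂) = (3, -4).

h = 3u₁ - 4u₂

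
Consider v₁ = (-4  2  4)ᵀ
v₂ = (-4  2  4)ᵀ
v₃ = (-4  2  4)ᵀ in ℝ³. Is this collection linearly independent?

Two of the vectors are equal, giving an immediate dependence.

linearly dependent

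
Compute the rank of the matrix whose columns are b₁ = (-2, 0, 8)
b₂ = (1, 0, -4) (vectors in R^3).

rank 1

Apply Gaussian elimination to the matrix whose rows are b₁, b₂.
Reduction leaves 1 leading entry, giving rank 1.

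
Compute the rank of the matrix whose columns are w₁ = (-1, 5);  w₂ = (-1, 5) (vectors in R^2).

Form the matrix with w₁, w₂ as columns and reduce.
Exactly 1 pivot survives; hence the rank is 1.

1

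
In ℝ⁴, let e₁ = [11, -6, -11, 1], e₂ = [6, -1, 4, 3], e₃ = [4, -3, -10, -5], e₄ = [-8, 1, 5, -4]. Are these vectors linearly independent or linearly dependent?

linearly independent

Row-reduce the matrix whose columns are e₁, e₂, e₃, e₄.
The reduction yields 4 nonzero rows, so the rank is 4.
Since rank = 4 (the number of vectors), the set is linearly independent.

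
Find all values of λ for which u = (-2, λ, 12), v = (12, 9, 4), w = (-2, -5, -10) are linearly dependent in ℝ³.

λ = 13/4

Place the vectors as rows of a 3×3 matrix; dependence ⇔ determinant zero.
Expanding, det = 112*λ - 364.
Solving 112*λ - 364 = 0 yields λ = 13/4.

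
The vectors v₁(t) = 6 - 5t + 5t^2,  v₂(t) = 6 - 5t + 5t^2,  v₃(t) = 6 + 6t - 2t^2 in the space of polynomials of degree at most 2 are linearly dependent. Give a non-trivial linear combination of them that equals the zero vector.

Pass to coordinate vectors relative to the basis {1, t, t^2}.
Solve the homogeneous system with v₁, v₂, v₃ as columns by row-reducing the coefficient matrix.
The free variable yields coefficients (1, -1, 0) (any nonzero multiple also works).

v₁ - v₂ = 0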